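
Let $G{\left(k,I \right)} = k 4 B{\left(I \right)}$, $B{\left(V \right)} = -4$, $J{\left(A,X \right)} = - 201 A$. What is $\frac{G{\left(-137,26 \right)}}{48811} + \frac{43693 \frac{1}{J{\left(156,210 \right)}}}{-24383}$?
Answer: $\frac{129079510603}{2870662574556} \approx 0.044965$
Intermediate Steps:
$G{\left(k,I \right)} = - 16 k$ ($G{\left(k,I \right)} = k 4 \left(-4\right) = 4 k \left(-4\right) = - 16 k$)
$\frac{G{\left(-137,26 \right)}}{48811} + \frac{43693 \frac{1}{J{\left(156,210 \right)}}}{-24383} = \frac{\left(-16\right) \left(-137\right)}{48811} + \frac{43693 \frac{1}{\left(-201\right) 156}}{-24383} = 2192 \cdot \frac{1}{48811} + \frac{43693}{-31356} \left(- \frac{1}{24383}\right) = \frac{2192}{48811} + 43693 \left(- \frac{1}{31356}\right) \left(- \frac{1}{24383}\right) = \frac{2192}{48811} - - \frac{3361}{58811796} = \frac{2192}{48811} + \frac{3361}{58811796} = \frac{129079510603}{2870662574556}$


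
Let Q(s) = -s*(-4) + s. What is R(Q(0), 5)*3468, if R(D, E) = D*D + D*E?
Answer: 0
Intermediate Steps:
Q(s) = 5*s (Q(s) = 4*s + s = 5*s)
R(D, E) = D² + D*E
R(Q(0), 5)*3468 = ((5*0)*(5*0 + 5))*3468 = (0*(0 + 5))*3468 = (0*5)*3468 = 0*3468 = 0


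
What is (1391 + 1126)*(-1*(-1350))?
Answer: 3397950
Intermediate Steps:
(1391 + 1126)*(-1*(-1350)) = 2517*1350 = 3397950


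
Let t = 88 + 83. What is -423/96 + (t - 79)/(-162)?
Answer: -12893/2592 ≈ -4.9742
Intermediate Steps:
t = 171
-423/96 + (t - 79)/(-162) = -423/96 + (171 - 79)/(-162) = -423*1/96 + 92*(-1/162) = -141/32 - 46/81 = -12893/2592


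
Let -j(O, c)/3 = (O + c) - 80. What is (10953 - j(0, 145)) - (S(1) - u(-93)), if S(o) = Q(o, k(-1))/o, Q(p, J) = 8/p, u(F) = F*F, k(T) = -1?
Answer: 19789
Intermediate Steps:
j(O, c) = 240 - 3*O - 3*c (j(O, c) = -3*((O + c) - 80) = -3*(-80 + O + c) = 240 - 3*O - 3*c)
u(F) = F²
S(o) = 8/o² (S(o) = (8/o)/o = 8/o²)
(10953 - j(0, 145)) - (S(1) - u(-93)) = (10953 - (240 - 3*0 - 3*145)) - (8/1² - 1*(-93)²) = (10953 - (240 + 0 - 435)) - (8*1 - 1*8649) = (10953 - 1*(-195)) - (8 - 8649) = (10953 + 195) - 1*(-8641) = 11148 + 8641 = 19789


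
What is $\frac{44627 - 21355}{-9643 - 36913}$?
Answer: $- \frac{5818}{11639} \approx -0.49987$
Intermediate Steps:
$\frac{44627 - 21355}{-9643 - 36913} = \frac{23272}{-46556} = 23272 \left(- \frac{1}{46556}\right) = - \frac{5818}{11639}$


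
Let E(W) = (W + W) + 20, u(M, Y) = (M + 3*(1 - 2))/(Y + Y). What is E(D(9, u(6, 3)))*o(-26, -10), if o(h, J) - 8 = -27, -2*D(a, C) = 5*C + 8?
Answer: -361/2 ≈ -180.50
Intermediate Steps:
u(M, Y) = (-3 + M)/(2*Y) (u(M, Y) = (M + 3*(-1))/((2*Y)) = (M - 3)*(1/(2*Y)) = (-3 + M)*(1/(2*Y)) = (-3 + M)/(2*Y))
D(a, C) = -4 - 5*C/2 (D(a, C) = -(5*C + 8)/2 = -(8 + 5*C)/2 = -4 - 5*C/2)
o(h, J) = -19 (o(h, J) = 8 - 27 = -19)
E(W) = 20 + 2*W (E(W) = 2*W + 20 = 20 + 2*W)
E(D(9, u(6, 3)))*o(-26, -10) = (20 + 2*(-4 - 5*(-3 + 6)/(4*3)))*(-19) = (20 + 2*(-4 - 5*3/(4*3)))*(-19) = (20 + 2*(-4 - 5/2*½))*(-19) = (20 + 2*(-4 - 5/4))*(-19) = (20 + 2*(-21/4))*(-19) = (20 - 21/2)*(-19) = (19/2)*(-19) = -361/2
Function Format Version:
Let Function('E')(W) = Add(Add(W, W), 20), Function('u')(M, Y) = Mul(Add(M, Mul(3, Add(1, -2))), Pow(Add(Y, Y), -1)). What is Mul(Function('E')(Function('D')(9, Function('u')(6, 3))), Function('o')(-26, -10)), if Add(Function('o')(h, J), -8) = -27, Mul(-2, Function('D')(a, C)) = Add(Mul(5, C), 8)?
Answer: Rational(-361, 2) ≈ -180.50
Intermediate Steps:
Function('u')(M, Y) = Mul(Rational(1, 2), Pow(Y, -1), Add(-3, M)) (Function('u')(M, Y) = Mul(Add(M, Mul(3, -1)), Pow(Mul(2, Y), -1)) = Mul(Add(M, -3), Mul(Rational(1, 2), Pow(Y, -1))) = Mul(Add(-3, M), Mul(Rational(1, 2), Pow(Y, -1))) = Mul(Rational(1, 2), Pow(Y, -1), Add(-3, M)))
Function('D')(a, C) = Add(-4, Mul(Rational(-5, 2), C)) (Function('D')(a, C) = Mul(Rational(-1, 2), Add(Mul(5, C), 8)) = Mul(Rational(-1, 2), Add(8, Mul(5, C))) = Add(-4, Mul(Rational(-5, 2), C)))
Function('o')(h, J) = -19 (Function('o')(h, J) = Add(8, -27) = -19)
Function('E')(W) = Add(20, Mul(2, W)) (Function('E')(W) = Add(Mul(2, W), 20) = Add(20, Mul(2, W)))
Mul(Function('E')(Function('D')(9, Function('u')(6, 3))), Function('o')(-26, -10)) = Mul(Add(20, Mul(2, Add(-4, Mul(Rational(-5, 2), Mul(Rational(1, 2), Pow(3, -1), Add(-3, 6)))))), -19) = Mul(Add(20, Mul(2, Add(-4, Mul(Rational(-5, 2), Mul(Rational(1, 2), Rational(1, 3), 3))))), -19) = Mul(Add(20, Mul(2, Add(-4, Mul(Rational(-5, 2), Rational(1, 2))))), -19) = Mul(Add(20, Mul(2, Add(-4, Rational(-5, 4)))), -19) = Mul(Add(20, Mul(2, Rational(-21, 4))), -19) = Mul(Add(20, Rational(-21, 2)), -19) = Mul(Rational(19, 2), -19) = Rational(-361, 2)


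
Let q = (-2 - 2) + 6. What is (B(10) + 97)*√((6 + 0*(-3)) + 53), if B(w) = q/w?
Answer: 486*√59/5 ≈ 746.61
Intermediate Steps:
q = 2 (q = -4 + 6 = 2)
B(w) = 2/w
(B(10) + 97)*√((6 + 0*(-3)) + 53) = (2/10 + 97)*√((6 + 0*(-3)) + 53) = (2*(⅒) + 97)*√((6 + 0) + 53) = (⅕ + 97)*√(6 + 53) = 486*√59/5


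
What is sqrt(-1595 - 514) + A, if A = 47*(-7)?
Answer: -329 + I*sqrt(2109) ≈ -329.0 + 45.924*I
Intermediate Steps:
A = -329
sqrt(-1595 - 514) + A = sqrt(-1595 - 514) - 329 = sqrt(-2109) - 329 = I*sqrt(2109) - 329 = -329 + I*sqrt(2109)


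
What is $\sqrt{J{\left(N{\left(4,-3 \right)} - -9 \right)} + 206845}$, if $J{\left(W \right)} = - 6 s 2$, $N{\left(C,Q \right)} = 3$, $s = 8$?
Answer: $\sqrt{206749} \approx 454.7$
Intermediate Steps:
$J{\left(W \right)} = -96$ ($J{\left(W \right)} = \left(-6\right) 8 \cdot 2 = \left(-48\right) 2 = -96$)
$\sqrt{J{\left(N{\left(4,-3 \right)} - -9 \right)} + 206845} = \sqrt{-96 + 206845} = \sqrt{206749}$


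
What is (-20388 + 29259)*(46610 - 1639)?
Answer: 398937741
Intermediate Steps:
(-20388 + 29259)*(46610 - 1639) = 8871*44971 = 398937741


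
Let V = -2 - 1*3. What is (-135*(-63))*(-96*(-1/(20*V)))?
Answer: -40824/5 ≈ -8164.8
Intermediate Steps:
V = -5 (V = -2 - 3 = -5)
(-135*(-63))*(-96*(-1/(20*V))) = (-135*(-63))*(-96/(-4*5*(-5))) = 8505*(-96/((-20*(-5)))) = 8505*(-96/100) = 8505*(-96*1/100) = 8505*(-24/25) = -40824/5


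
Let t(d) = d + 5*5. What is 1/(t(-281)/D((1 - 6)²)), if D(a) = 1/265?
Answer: -1/67840 ≈ -1.4741e-5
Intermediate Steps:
D(a) = 1/265
t(d) = 25 + d (t(d) = d + 25 = 25 + d)
1/(t(-281)/D((1 - 6)²)) = 1/((25 - 281)/(1/265)) = 1/(-256*265) = 1/(-67840) = -1/67840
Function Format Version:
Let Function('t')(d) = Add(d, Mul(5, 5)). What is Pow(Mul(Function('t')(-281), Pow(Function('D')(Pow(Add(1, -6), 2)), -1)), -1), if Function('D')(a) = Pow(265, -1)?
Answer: Rational(-1, 67840) ≈ -1.4741e-5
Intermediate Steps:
Function('D')(a) = Rational(1, 265)
Function('t')(d) = Add(25, d) (Function('t')(d) = Add(d, 25) = Add(25, d))
Pow(Mul(Function('t')(-281), Pow(Function('D')(Pow(Add(1, -6), 2)), -1)), -1) = Pow(Mul(Add(25, -281), Pow(Rational(1, 265), -1)), -1) = Pow(Mul(-256, 265), -1) = Pow(-67840, -1) = Rational(-1, 67840)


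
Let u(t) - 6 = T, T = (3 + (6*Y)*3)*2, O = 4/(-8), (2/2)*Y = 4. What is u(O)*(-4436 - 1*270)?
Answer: -734136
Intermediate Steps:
Y = 4
O = -½ (O = 4*(-⅛) = -½ ≈ -0.50000)
T = 150 (T = (3 + (6*4)*3)*2 = (3 + 24*3)*2 = (3 + 72)*2 = 75*2 = 150)
u(t) = 156 (u(t) = 6 + 150 = 156)
u(O)*(-4436 - 1*270) = 156*(-4436 - 1*270) = 156*(-4436 - 270) = 156*(-4706) = -734136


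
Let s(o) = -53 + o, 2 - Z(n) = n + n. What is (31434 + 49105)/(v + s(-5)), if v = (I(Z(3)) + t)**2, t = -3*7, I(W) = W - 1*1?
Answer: 80539/618 ≈ 130.32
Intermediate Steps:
Z(n) = 2 - 2*n (Z(n) = 2 - (n + n) = 2 - 2*n)
I(W) = -1 + W (I(W) = W - 1 = -1 + W)
t = -21
v = 676 (v = ((-1 + (2 - 2*3)) - 21)**2 = ((-1 + (2 - 6)) - 21)**2 = ((-1 - 4) - 21)**2 = (-5 - 21)**2 = (-26)**2 = 676)
(31434 + 49105)/(v + s(-5)) = (31434 + 49105)/(676 + (-53 - 5)) = 80539/(676 - 58) = 80539/618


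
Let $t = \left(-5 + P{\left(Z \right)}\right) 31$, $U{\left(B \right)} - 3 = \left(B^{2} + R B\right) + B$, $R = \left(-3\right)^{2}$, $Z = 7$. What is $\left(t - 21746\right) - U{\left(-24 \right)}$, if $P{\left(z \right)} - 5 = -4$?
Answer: $-22209$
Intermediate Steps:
$R = 9$
$P{\left(z \right)} = 1$ ($P{\left(z \right)} = 5 - 4 = 1$)
$U{\left(B \right)} = 3 + B^{2} + 10 B$ ($U{\left(B \right)} = 3 + \left(\left(B^{2} + 9 B\right) + B\right) = 3 + \left(B^{2} + 10 B\right) = 3 + B^{2} + 10 B$)
$t = -124$ ($t = \left(-5 + 1\right) 31 = \left(-4\right) 31 = -124$)
$\left(t - 21746\right) - U{\left(-24 \right)} = \left(-124 - 21746\right) - \left(3 + \left(-24\right)^{2} + 10 \left(-24\right)\right) = \left(-124 - 21746\right) - \left(3 + 576 - 240\right) = -21870 - 339 = -22209$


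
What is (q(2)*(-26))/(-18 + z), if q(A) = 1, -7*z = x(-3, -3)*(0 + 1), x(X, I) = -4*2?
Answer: 91/59 ≈ 1.5424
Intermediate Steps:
x(X, I) = -8
z = 8/7 (z = -(-8)*(0 + 1)/7 = -(-8)/7 = -1/7*(-8) = 8/7 ≈ 1.1429)
(q(2)*(-26))/(-18 + z) = (1*(-26))/(-18 + 8/7) = -26/(-118/7) = -26*(-7/118) = 91/59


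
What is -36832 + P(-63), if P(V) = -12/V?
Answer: -773468/21 ≈ -36832.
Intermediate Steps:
-36832 + P(-63) = -36832 - 12/(-63) = -36832 - 12*(-1/63) = -36832 + 4/21 = -773468/21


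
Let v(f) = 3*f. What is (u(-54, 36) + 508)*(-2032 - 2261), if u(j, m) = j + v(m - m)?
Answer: -1949022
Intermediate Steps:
u(j, m) = j (u(j, m) = j + 3*(m - m) = j + 3*0 = j + 0 = j)
(u(-54, 36) + 508)*(-2032 - 2261) = (-54 + 508)*(-2032 - 2261) = 454*(-4293) = -1949022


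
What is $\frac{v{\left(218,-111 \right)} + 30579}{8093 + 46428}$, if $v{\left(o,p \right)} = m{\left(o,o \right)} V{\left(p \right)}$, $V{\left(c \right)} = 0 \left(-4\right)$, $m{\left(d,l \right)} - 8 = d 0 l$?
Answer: $\frac{30579}{54521} \approx 0.56087$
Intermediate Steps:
$m{\left(d,l \right)} = 8$ ($m{\left(d,l \right)} = 8 + d 0 l = 8 + 0 l = 8 + 0 = 8$)
$V{\left(c \right)} = 0$
$v{\left(o,p \right)} = 0$ ($v{\left(o,p \right)} = 8 \cdot 0 = 0$)
$\frac{v{\left(218,-111 \right)} + 30579}{8093 + 46428} = \frac{0 + 30579}{8093 + 46428} = \frac{30579}{54521}$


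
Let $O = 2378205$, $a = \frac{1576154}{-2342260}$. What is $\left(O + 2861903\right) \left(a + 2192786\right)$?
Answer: $\frac{6728394775850585562}{585565} \approx 1.149 \cdot 10^{13}$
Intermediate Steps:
$a = - \frac{788077}{1171130}$ ($a = 1576154 \left(- \frac{1}{2342260}\right) = - \frac{788077}{1171130} \approx -0.67292$)
$\left(O + 2861903\right) \left(a + 2192786\right) = \left(2378205 + 2861903\right) \left(- \frac{788077}{1171130} + 2192786\right) = 5240108 \cdot \frac{2568036680103}{1171130} = \frac{6728394775850585562}{585565}$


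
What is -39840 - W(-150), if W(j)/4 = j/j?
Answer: -39844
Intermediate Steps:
W(j) = 4 (W(j) = 4*(j/j) = 4*1 = 4)
-39840 - W(-150) = -39840 - 1*4 = -39840 - 4 = -39844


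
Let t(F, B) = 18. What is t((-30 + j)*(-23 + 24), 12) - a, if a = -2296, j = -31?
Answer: 2314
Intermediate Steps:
t((-30 + j)*(-23 + 24), 12) - a = 18 - 1*(-2296) = 18 + 2296 = 2314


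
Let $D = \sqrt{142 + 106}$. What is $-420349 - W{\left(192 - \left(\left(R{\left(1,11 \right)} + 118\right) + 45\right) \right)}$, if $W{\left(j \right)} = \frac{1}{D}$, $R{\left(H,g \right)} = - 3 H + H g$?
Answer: $-420349 - \frac{\sqrt{62}}{124} \approx -4.2035 \cdot 10^{5}$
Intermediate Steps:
$D = 2 \sqrt{62}$ ($D = \sqrt{248} = 2 \sqrt{62} \approx 15.748$)
$W{\left(j \right)} = \frac{\sqrt{62}}{124}$ ($W{\left(j \right)} = \frac{1}{2 \sqrt{62}} = \frac{\sqrt{62}}{124}$)
$-420349 - W{\left(192 - \left(\left(R{\left(1,11 \right)} + 118\right) + 45\right) \right)} = -420349 - \frac{\sqrt{62}}{124}$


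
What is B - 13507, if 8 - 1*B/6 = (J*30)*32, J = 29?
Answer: -180499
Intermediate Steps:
B = -166992 (B = 48 - 6*29*30*32 = 48 - 5220*32 = 48 - 6*27840 = 48 - 167040 = -166992)
B - 13507 = -166992 - 13507 = -180499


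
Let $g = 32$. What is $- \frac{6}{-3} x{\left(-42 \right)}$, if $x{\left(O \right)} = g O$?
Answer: $-2688$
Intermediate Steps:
$x{\left(O \right)} = 32 O$
$- \frac{6}{-3} x{\left(-42 \right)} = - \frac{6}{-3} \cdot 32 \left(-42\right) = \left(-6\right) \left(- \frac{1}{3}\right) \left(-1344\right) = 2 \left(-1344\right) = -2688$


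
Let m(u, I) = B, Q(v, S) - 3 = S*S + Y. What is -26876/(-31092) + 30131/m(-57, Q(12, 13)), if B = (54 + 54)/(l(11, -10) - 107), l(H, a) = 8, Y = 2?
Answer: -286245585/10364 ≈ -27619.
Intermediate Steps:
B = -12/11 (B = (54 + 54)/(8 - 107) = 108/(-99) = 108*(-1/99) = -12/11 ≈ -1.0909)
Q(v, S) = 5 + S² (Q(v, S) = 3 + (S*S + 2) = 3 + (S² + 2) = 3 + (2 + S²) = 5 + S²)
m(u, I) = -12/11
-26876/(-31092) + 30131/m(-57, Q(12, 13)) = -26876/(-31092) + 30131/(-12/11) = -26876*(-1/31092) + 30131*(-11/12) = 6719/7773 - 331441/12 = -286245585/10364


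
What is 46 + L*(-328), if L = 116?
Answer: -38002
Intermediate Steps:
46 + L*(-328) = 46 + 116*(-328) = 46 - 38048 = -38002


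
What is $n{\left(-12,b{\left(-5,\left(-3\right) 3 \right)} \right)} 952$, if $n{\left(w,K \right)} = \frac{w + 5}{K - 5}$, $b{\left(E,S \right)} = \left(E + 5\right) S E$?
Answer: $\frac{6664}{5} \approx 1332.8$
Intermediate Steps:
$b{\left(E,S \right)} = E S \left(5 + E\right)$ ($b{\left(E,S \right)} = \left(5 + E\right) S E = S \left(5 + E\right) E = E S \left(5 + E\right)$)
$n{\left(w,K \right)} = \frac{5 + w}{-5 + K}$
$n{\left(-12,b{\left(-5,\left(-3\right) 3 \right)} \right)} 952 = \frac{5 - 12}{-5 - 5 \left(\left(-3\right) 3\right) \left(5 - 5\right)} 952 = \frac{1}{-5 - \left(-45\right) 0} \left(-7\right) 952 = \frac{1}{-5 + 0} \left(-7\right) 952 = \frac{1}{-5} \left(-7\right) 952 = \left(- \frac{1}{5}\right) \left(-7\right) 952 = \frac{7}{5} \cdot 952 = \frac{6664}{5}$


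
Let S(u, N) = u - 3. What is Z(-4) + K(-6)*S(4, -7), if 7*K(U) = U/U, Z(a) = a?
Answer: -27/7 ≈ -3.8571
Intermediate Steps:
S(u, N) = -3 + u
K(U) = ⅐ (K(U) = (U/U)/7 = (⅐)*1 = ⅐)
Z(-4) + K(-6)*S(4, -7) = -4 + (-3 + 4)/7 = -4 + (⅐)*1 = -4 + ⅐ = -27/7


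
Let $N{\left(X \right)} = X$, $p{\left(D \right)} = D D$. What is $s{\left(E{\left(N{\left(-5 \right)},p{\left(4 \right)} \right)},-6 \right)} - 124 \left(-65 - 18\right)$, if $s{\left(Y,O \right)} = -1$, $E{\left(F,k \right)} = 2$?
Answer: $10291$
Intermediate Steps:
$p{\left(D \right)} = D^{2}$
$s{\left(E{\left(N{\left(-5 \right)},p{\left(4 \right)} \right)},-6 \right)} - 124 \left(-65 - 18\right) = -1 - 124 \left(-65 - 18\right) = -1 - -10292 = -1 + 10292 = 10291$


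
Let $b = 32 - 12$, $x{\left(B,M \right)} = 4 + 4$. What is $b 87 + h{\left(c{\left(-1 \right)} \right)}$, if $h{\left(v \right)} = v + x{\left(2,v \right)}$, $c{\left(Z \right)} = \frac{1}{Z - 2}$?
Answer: $\frac{5243}{3} \approx 1747.7$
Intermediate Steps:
$c{\left(Z \right)} = \frac{1}{-2 + Z}$
$x{\left(B,M \right)} = 8$
$h{\left(v \right)} = 8 + v$ ($h{\left(v \right)} = v + 8 = 8 + v$)
$b = 20$ ($b = 32 - 12 = 20$)
$b 87 + h{\left(c{\left(-1 \right)} \right)} = 20 \cdot 87 + \left(8 + \frac{1}{-2 - 1}\right) = 1740 + \left(8 + \frac{1}{-3}\right) = 1740 + \left(8 - \frac{1}{3}\right) = 1740 + \frac{23}{3} = \frac{5243}{3}$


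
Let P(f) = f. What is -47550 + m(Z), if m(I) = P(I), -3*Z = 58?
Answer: -142708/3 ≈ -47569.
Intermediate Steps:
Z = -58/3 (Z = -1/3*58 = -58/3 ≈ -19.333)
m(I) = I
-47550 + m(Z) = -47550 - 58/3 = -142708/3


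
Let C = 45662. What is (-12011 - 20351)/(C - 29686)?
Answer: -16181/7988 ≈ -2.0257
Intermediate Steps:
(-12011 - 20351)/(C - 29686) = (-12011 - 20351)/(45662 - 29686) = -32362/15976 = -32362*1/15976 = -16181/7988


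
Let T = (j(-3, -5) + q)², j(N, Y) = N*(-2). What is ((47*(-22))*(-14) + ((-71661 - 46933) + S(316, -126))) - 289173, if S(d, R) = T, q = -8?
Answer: -393287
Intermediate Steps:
j(N, Y) = -2*N
T = 4 (T = (-2*(-3) - 8)² = (6 - 8)² = (-2)² = 4)
S(d, R) = 4
((47*(-22))*(-14) + ((-71661 - 46933) + S(316, -126))) - 289173 = ((47*(-22))*(-14) + ((-71661 - 46933) + 4)) - 289173 = (-1034*(-14) + (-118594 + 4)) - 289173 = (14476 - 118590) - 289173 = -104114 - 289173 = -393287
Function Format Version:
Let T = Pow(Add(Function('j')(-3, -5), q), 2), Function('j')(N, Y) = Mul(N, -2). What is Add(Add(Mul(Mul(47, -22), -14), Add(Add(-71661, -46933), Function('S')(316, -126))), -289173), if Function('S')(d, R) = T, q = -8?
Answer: -393287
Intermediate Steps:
Function('j')(N, Y) = Mul(-2, N)
T = 4 (T = Pow(Add(Mul(-2, -3), -8), 2) = Pow(Add(6, -8), 2) = Pow(-2, 2) = 4)
Function('S')(d, R) = 4
Add(Add(Mul(Mul(47, -22), -14), Add(Add(-71661, -46933), Function('S')(316, -126))), -289173) = Add(Add(Mul(Mul(47, -22), -14), Add(Add(-71661, -46933), 4)), -289173) = Add(Add(Mul(-1034, -14), Add(-118594, 4)), -289173) = Add(Add(14476, -118590), -289173) = Add(-104114, -289173) = -393287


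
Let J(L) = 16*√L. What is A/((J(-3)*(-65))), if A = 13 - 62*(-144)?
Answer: 8941*I*√3/3120 ≈ 4.9635*I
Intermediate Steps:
A = 8941 (A = 13 + 8928 = 8941)
A/((J(-3)*(-65))) = 8941/(((16*√(-3))*(-65))) = 8941/(((16*(I*√3))*(-65))) = 8941/(((16*I*√3)*(-65))) = 8941/((-1040*I*√3)) = 8941*(I*√3/3120) = 8941*I*√3/3120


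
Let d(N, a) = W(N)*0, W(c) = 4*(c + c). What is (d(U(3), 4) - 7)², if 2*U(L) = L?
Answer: 49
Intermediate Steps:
W(c) = 8*c (W(c) = 4*(2*c) = 8*c)
U(L) = L/2
d(N, a) = 0 (d(N, a) = (8*N)*0 = 0)
(d(U(3), 4) - 7)² = (0 - 7)² = (-7)² = 49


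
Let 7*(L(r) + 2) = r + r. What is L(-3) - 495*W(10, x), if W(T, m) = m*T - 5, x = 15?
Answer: -502445/7 ≈ -71778.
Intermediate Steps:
W(T, m) = -5 + T*m (W(T, m) = T*m - 5 = -5 + T*m)
L(r) = -2 + 2*r/7 (L(r) = -2 + (r + r)/7 = -2 + (2*r)/7 = -2 + 2*r/7)
L(-3) - 495*W(10, x) = (-2 + (2/7)*(-3)) - 495*(-5 + 10*15) = (-2 - 6/7) - 495*(-5 + 150) = -20/7 - 495*145 = -20/7 - 71775 = -502445/7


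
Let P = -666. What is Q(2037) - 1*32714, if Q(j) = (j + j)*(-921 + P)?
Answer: -6498152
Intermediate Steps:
Q(j) = -3174*j (Q(j) = (j + j)*(-921 - 666) = (2*j)*(-1587) = -3174*j)
Q(2037) - 1*32714 = -3174*2037 - 1*32714 = -6465438 - 32714 = -6498152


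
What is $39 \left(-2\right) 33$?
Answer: $-2574$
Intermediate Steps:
$39 \left(-2\right) 33 = \left(-78\right) 33 = -2574$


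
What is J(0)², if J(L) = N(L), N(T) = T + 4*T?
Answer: 0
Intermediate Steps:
N(T) = 5*T
J(L) = 5*L
J(0)² = (5*0)² = 0² = 0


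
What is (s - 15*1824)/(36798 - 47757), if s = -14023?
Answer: 41383/10959 ≈ 3.7762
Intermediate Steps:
(s - 15*1824)/(36798 - 47757) = (-14023 - 15*1824)/(36798 - 47757) = (-14023 - 27360)/(-10959) = -41383*(-1/10959) = 41383/10959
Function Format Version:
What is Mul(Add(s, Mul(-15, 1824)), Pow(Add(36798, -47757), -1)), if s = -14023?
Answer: Rational(41383, 10959) ≈ 3.7762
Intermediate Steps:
Mul(Add(s, Mul(-15, 1824)), Pow(Add(36798, -47757), -1)) = Mul(Add(-14023, Mul(-15, 1824)), Pow(Add(36798, -47757), -1)) = Mul(Add(-14023, -27360), Pow(-10959, -1)) = Mul(-41383, Rational(-1, 10959)) = Rational(41383, 10959)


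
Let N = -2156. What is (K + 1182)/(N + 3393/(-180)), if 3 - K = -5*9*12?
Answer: -11500/14499 ≈ -0.79316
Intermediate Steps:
K = 543 (K = 3 - (-5*9)*12 = 3 - (-45)*12 = 3 - 1*(-540) = 3 + 540 = 543)
(K + 1182)/(N + 3393/(-180)) = (543 + 1182)/(-2156 + 3393/(-180)) = 1725/(-2156 + 3393*(-1/180)) = 1725/(-2156 - 377/20) = 1725/(-43497/20) = 1725*(-20/43497) = -11500/14499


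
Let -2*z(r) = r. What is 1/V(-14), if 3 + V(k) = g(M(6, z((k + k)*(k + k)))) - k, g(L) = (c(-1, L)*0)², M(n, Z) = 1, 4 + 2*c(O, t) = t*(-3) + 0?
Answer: 1/11 ≈ 0.090909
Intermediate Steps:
c(O, t) = -2 - 3*t/2 (c(O, t) = -2 + (t*(-3) + 0)/2 = -2 + (-3*t + 0)/2 = -2 + (-3*t)/2 = -2 - 3*t/2)
z(r) = -r/2
g(L) = 0 (g(L) = ((-2 - 3*L/2)*0)² = 0² = 0)
V(k) = -3 - k (V(k) = -3 + (0 - k) = -3 - k)
1/V(-14) = 1/(-3 - 1*(-14)) = 1/(-3 + 14) = 1/11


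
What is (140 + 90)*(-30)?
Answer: -6900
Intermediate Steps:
(140 + 90)*(-30) = 230*(-30) = -6900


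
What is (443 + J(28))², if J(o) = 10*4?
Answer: 233289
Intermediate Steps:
J(o) = 40
(443 + J(28))² = (443 + 40)² = 483² = 233289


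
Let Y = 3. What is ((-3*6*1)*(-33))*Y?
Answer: 1782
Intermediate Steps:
((-3*6*1)*(-33))*Y = ((-3*6*1)*(-33))*3 = (-18*1*(-33))*3 = -18*(-33)*3 = 594*3 = 1782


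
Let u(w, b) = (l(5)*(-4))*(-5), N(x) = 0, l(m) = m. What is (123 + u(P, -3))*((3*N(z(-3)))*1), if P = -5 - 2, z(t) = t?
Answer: 0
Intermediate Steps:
P = -7
u(w, b) = 100 (u(w, b) = (5*(-4))*(-5) = -20*(-5) = 100)
(123 + u(P, -3))*((3*N(z(-3)))*1) = (123 + 100)*((3*0)*1) = 223*(0*1) = 223*0 = 0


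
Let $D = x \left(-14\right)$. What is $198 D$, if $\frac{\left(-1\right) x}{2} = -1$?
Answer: $-5544$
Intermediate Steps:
$x = 2$ ($x = \left(-2\right) \left(-1\right) = 2$)
$D = -28$ ($D = 2 \left(-14\right) = -28$)
$198 D = 198 \left(-28\right) = -5544$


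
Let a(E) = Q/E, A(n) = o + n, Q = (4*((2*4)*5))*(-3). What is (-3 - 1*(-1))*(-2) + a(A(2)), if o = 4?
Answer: -76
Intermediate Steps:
Q = -480 (Q = (4*(8*5))*(-3) = (4*40)*(-3) = 160*(-3) = -480)
A(n) = 4 + n
a(E) = -480/E
(-3 - 1*(-1))*(-2) + a(A(2)) = (-3 - 1*(-1))*(-2) - 480/(4 + 2) = (-3 + 1)*(-2) - 480/6 = -2*(-2) - 480*1/6 = 4 - 80 = -76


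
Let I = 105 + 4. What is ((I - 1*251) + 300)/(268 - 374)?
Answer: -79/53 ≈ -1.4906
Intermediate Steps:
I = 109
((I - 1*251) + 300)/(268 - 374) = ((109 - 1*251) + 300)/(268 - 374) = ((109 - 251) + 300)/(-106) = (-142 + 300)*(-1/106) = 158*(-1/106) = -79/53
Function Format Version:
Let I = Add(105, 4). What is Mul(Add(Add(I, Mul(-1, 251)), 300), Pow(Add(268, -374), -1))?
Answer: Rational(-79, 53) ≈ -1.4906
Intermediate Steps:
I = 109
Mul(Add(Add(I, Mul(-1, 251)), 300), Pow(Add(268, -374), -1)) = Mul(Add(Add(109, Mul(-1, 251)), 300), Pow(Add(268, -374), -1)) = Mul(Add(Add(109, -251), 300), Pow(-106, -1)) = Mul(Add(-142, 300), Rational(-1, 106)) = Mul(158, Rational(-1, 106)) = Rational(-79, 53)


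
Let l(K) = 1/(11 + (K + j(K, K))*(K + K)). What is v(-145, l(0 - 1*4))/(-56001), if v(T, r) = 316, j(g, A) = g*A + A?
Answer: -316/56001 ≈ -0.0056428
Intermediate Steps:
j(g, A) = A + A*g (j(g, A) = A*g + A = A + A*g)
l(K) = 1/(11 + 2*K*(K + K*(1 + K))) (l(K) = 1/(11 + (K + K*(1 + K))*(K + K)) = 1/(11 + (K + K*(1 + K))*(2*K)) = 1/(11 + 2*K*(K + K*(1 + K))))
v(-145, l(0 - 1*4))/(-56001) = 316/(-56001) = 316*(-1/56001) = -316/56001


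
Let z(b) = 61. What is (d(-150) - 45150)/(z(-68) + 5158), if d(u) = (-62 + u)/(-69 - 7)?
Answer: -857797/99161 ≈ -8.6505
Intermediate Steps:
d(u) = 31/38 - u/76 (d(u) = (-62 + u)/(-76) = (-62 + u)*(-1/76) = 31/38 - u/76)
(d(-150) - 45150)/(z(-68) + 5158) = ((31/38 - 1/76*(-150)) - 45150)/(61 + 5158) = ((31/38 + 75/38) - 45150)/5219 = (53/19 - 45150)*(1/5219) = -857797/19*1/5219 = -857797/99161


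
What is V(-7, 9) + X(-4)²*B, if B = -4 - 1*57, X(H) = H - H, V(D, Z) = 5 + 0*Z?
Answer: 5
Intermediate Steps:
V(D, Z) = 5 (V(D, Z) = 5 + 0 = 5)
X(H) = 0
B = -61 (B = -4 - 57 = -61)
V(-7, 9) + X(-4)²*B = 5 + 0²*(-61) = 5 + 0*(-61) = 5 + 0 = 5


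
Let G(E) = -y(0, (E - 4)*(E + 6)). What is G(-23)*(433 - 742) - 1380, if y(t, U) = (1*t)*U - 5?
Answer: -2925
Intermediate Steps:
y(t, U) = -5 + U*t (y(t, U) = t*U - 5 = U*t - 5 = -5 + U*t)
G(E) = 5 (G(E) = -(-5 + ((E - 4)*(E + 6))*0) = -(-5 + ((-4 + E)*(6 + E))*0) = -(-5 + 0) = -1*(-5) = 5)
G(-23)*(433 - 742) - 1380 = 5*(433 - 742) - 1380 = 5*(-309) - 1380 = -1545 - 1380 = -2925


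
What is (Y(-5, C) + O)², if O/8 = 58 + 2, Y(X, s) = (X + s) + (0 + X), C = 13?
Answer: 233289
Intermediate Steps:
Y(X, s) = s + 2*X (Y(X, s) = (X + s) + X = s + 2*X)
O = 480 (O = 8*(58 + 2) = 8*60 = 480)
(Y(-5, C) + O)² = ((13 + 2*(-5)) + 480)² = ((13 - 10) + 480)² = (3 + 480)² = 483² = 233289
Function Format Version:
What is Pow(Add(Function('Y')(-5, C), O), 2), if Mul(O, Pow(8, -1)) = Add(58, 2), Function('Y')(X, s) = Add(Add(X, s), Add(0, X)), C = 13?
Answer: 233289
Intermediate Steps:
Function('Y')(X, s) = Add(s, Mul(2, X)) (Function('Y')(X, s) = Add(Add(X, s), X) = Add(s, Mul(2, X)))
O = 480 (O = Mul(8, Add(58, 2)) = Mul(8, 60) = 480)
Pow(Add(Function('Y')(-5, C), O), 2) = Pow(Add(Add(13, Mul(2, -5)), 480), 2) = Pow(Add(Add(13, -10), 480), 2) = Pow(Add(3, 480), 2) = Pow(483, 2) = 233289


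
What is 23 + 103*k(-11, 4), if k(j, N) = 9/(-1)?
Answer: -904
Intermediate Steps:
k(j, N) = -9 (k(j, N) = 9*(-1) = -9)
23 + 103*k(-11, 4) = 23 + 103*(-9) = 23 - 927 = -904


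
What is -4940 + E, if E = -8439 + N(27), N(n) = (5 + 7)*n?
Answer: -13055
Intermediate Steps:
N(n) = 12*n
E = -8115 (E = -8439 + 12*27 = -8439 + 324 = -8115)
-4940 + E = -4940 - 8115 = -13055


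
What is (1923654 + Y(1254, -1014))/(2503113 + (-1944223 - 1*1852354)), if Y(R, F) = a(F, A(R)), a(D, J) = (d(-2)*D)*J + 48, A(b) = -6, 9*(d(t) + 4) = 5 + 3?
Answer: -952387/646732 ≈ -1.4726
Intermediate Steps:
d(t) = -28/9 (d(t) = -4 + (5 + 3)/9 = -4 + (1/9)*8 = -4 + 8/9 = -28/9)
a(D, J) = 48 - 28*D*J/9 (a(D, J) = (-28*D/9)*J + 48 = -28*D*J/9 + 48 = 48 - 28*D*J/9)
Y(R, F) = 48 + 56*F/3 (Y(R, F) = 48 - 28/9*F*(-6) = 48 + 56*F/3)
(1923654 + Y(1254, -1014))/(2503113 + (-1944223 - 1*1852354)) = (1923654 + (48 + (56/3)*(-1014)))/(2503113 + (-1944223 - 1*1852354)) = (1923654 + (48 - 18928))/(2503113 + (-1944223 - 1852354)) = (1923654 - 18880)/(2503113 - 3796577) = 1904774/(-1293464) = 1904774*(-1/1293464) = -952387/646732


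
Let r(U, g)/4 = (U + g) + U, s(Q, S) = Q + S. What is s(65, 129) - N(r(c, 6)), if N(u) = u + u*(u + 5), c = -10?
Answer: -2606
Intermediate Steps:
r(U, g) = 4*g + 8*U (r(U, g) = 4*((U + g) + U) = 4*(g + 2*U) = 4*g + 8*U)
N(u) = u + u*(5 + u)
s(65, 129) - N(r(c, 6)) = (65 + 129) - (4*6 + 8*(-10))*(6 + (4*6 + 8*(-10))) = 194 - (24 - 80)*(6 + (24 - 80)) = 194 - (-56)*(6 - 56) = 194 - (-56)*(-50) = 194 - 1*2800 = 194 - 2800 = -2606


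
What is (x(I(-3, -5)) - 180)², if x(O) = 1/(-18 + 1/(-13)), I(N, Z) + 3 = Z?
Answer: 1790389969/55225 ≈ 32420.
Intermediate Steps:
I(N, Z) = -3 + Z
x(O) = -13/235 (x(O) = 1/(-18 - 1/13) = 1/(-235/13) = -13/235)
(x(I(-3, -5)) - 180)² = (-13/235 - 180)² = (-42313/235)² = 1790389969/55225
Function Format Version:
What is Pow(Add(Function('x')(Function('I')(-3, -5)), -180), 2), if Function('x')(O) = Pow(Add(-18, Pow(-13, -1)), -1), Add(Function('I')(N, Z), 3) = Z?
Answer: Rational(1790389969, 55225) ≈ 32420.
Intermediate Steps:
Function('I')(N, Z) = Add(-3, Z)
Function('x')(O) = Rational(-13, 235) (Function('x')(O) = Pow(Add(-18, Rational(-1, 13)), -1) = Pow(Rational(-235, 13), -1) = Rational(-13, 235))
Pow(Add(Function('x')(Function('I')(-3, -5)), -180), 2) = Pow(Add(Rational(-13, 235), -180), 2) = Pow(Rational(-42313, 235), 2) = Rational(1790389969, 55225)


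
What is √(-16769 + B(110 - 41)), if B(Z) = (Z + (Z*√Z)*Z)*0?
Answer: I*√16769 ≈ 129.5*I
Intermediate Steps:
B(Z) = 0 (B(Z) = (Z + Z^(3/2)*Z)*0 = (Z + Z^(5/2))*0 = 0)
√(-16769 + B(110 - 41)) = √(-16769 + 0) = √(-16769) = I*√16769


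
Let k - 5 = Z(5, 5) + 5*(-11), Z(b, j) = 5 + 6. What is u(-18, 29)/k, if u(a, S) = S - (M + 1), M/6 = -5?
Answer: -58/39 ≈ -1.4872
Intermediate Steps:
M = -30 (M = 6*(-5) = -30)
Z(b, j) = 11
k = -39 (k = 5 + (11 + 5*(-11)) = 5 + (11 - 55) = 5 - 44 = -39)
u(a, S) = 29 + S (u(a, S) = S - (-30 + 1) = S - 1*(-29) = S + 29 = 29 + S)
u(-18, 29)/k = (29 + 29)/(-39) = 58*(-1/39) = -58/39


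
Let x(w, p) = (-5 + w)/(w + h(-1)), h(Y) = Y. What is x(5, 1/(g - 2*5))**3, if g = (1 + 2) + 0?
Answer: 0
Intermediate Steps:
g = 3 (g = 3 + 0 = 3)
x(w, p) = (-5 + w)/(-1 + w) (x(w, p) = (-5 + w)/(w - 1) = (-5 + w)/(-1 + w))
x(5, 1/(g - 2*5))**3 = ((-5 + 5)/(-1 + 5))**3 = (0/4)**3 = ((1/4)*0)**3 = 0**3 = 0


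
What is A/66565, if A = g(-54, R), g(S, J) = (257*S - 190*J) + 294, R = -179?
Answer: 20426/66565 ≈ 0.30686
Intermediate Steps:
g(S, J) = 294 - 190*J + 257*S (g(S, J) = (-190*J + 257*S) + 294 = 294 - 190*J + 257*S)
A = 20426 (A = 294 - 190*(-179) + 257*(-54) = 294 + 34010 - 13878 = 20426)
A/66565 = 20426/66565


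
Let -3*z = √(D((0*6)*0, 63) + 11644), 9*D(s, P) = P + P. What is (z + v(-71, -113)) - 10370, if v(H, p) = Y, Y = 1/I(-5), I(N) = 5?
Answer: -51849/5 - √11658/3 ≈ -10406.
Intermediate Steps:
D(s, P) = 2*P/9 (D(s, P) = (P + P)/9 = (2*P)/9 = 2*P/9)
z = -√11658/3 (z = -√((2/9)*63 + 11644)/3 = -√(14 + 11644)/3 = -√11658/3 ≈ -35.991)
Y = ⅕ (Y = 1/5 = ⅕ ≈ 0.20000)
v(H, p) = ⅕
(z + v(-71, -113)) - 10370 = (-√11658/3 + ⅕) - 10370 = (⅕ - √11658/3) - 10370 = -51849/5 - √11658/3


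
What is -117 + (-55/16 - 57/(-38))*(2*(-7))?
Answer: -719/8 ≈ -89.875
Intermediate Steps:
-117 + (-55/16 - 57/(-38))*(2*(-7)) = -117 + (-55*1/16 - 57*(-1/38))*(-14) = -117 + (-55/16 + 3/2)*(-14) = -117 - 31/16*(-14) = -117 + 217/8 = -719/8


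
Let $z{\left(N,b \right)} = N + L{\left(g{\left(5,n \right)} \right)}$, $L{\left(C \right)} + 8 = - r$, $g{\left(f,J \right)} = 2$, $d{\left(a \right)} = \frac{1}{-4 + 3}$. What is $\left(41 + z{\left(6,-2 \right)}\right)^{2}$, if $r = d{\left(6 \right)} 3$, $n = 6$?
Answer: $1764$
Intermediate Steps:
$d{\left(a \right)} = -1$ ($d{\left(a \right)} = \frac{1}{-1} = -1$)
$r = -3$ ($r = \left(-1\right) 3 = -3$)
$L{\left(C \right)} = -5$ ($L{\left(C \right)} = -8 - -3 = -8 + 3 = -5$)
$z{\left(N,b \right)} = -5 + N$ ($z{\left(N,b \right)} = N - 5 = -5 + N$)
$\left(41 + z{\left(6,-2 \right)}\right)^{2} = \left(41 + \left(-5 + 6\right)\right)^{2} = \left(41 + 1\right)^{2} = 42^{2} = 1764$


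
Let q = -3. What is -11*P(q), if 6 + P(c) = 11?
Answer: -55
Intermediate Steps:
P(c) = 5 (P(c) = -6 + 11 = 5)
-11*P(q) = -11*5 = -55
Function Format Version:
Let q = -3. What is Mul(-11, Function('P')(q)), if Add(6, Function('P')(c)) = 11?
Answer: -55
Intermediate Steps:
Function('P')(c) = 5 (Function('P')(c) = Add(-6, 11) = 5)
Mul(-11, Function('P')(q)) = Mul(-11, 5) = -55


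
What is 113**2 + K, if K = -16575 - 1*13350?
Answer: -17156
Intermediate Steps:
K = -29925 (K = -16575 - 13350 = -29925)
113**2 + K = 113**2 - 29925 = 12769 - 29925 = -17156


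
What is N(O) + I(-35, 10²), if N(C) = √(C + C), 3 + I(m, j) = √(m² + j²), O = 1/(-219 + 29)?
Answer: -3 + 5*√449 + I*√95/95 ≈ 102.95 + 0.1026*I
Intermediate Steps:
O = -1/190 (O = 1/(-190) = -1/190 ≈ -0.0052632)
I(m, j) = -3 + √(j² + m²) (I(m, j) = -3 + √(m² + j²) = -3 + √(j² + m²))
N(C) = √2*√C (N(C) = √(2*C) = √2*√C)
N(O) + I(-35, 10²) = √2*√(-1/190) + (-3 + √((10²)² + (-35)²)) = √2*(I*√190/190) + (-3 + √(100² + 1225)) = I*√95/95 + (-3 + √(10000 + 1225)) = I*√95/95 + (-3 + √11225) = I*√95/95 + (-3 + 5*√449) = -3 + 5*√449 + I*√95/95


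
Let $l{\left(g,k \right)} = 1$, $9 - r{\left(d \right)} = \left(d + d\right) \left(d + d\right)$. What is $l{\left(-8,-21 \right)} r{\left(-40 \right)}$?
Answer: $-6391$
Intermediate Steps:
$r{\left(d \right)} = 9 - 4 d^{2}$ ($r{\left(d \right)} = 9 - \left(d + d\right) \left(d + d\right) = 9 - 2 d 2 d = 9 - 4 d^{2}$)
$l{\left(-8,-21 \right)} r{\left(-40 \right)} = 1 \left(9 - 4 \left(-40\right)^{2}\right) = 1 \left(9 - 6400\right) = 1 \left(-6391\right) = -6391$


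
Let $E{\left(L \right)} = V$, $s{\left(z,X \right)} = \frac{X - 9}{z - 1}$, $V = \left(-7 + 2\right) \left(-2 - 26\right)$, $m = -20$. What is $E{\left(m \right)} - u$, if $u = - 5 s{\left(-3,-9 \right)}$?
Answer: $\frac{325}{2} \approx 162.5$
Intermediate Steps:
$V = 140$ ($V = \left(-5\right) \left(-28\right) = 140$)
$s{\left(z,X \right)} = \frac{-9 + X}{-1 + z}$
$E{\left(L \right)} = 140$
$u = - \frac{45}{2}$ ($u = - 5 \frac{-9 - 9}{-1 - 3} = - 5 \frac{1}{-4} \left(-18\right) = - 5 \left(\left(- \frac{1}{4}\right) \left(-18\right)\right) = - \frac{5 \cdot 9}{2} = \left(-1\right) \frac{45}{2} = - \frac{45}{2} \approx -22.5$)
$E{\left(m \right)} - u = 140 - - \frac{45}{2} = 140 + \frac{45}{2} = \frac{325}{2}$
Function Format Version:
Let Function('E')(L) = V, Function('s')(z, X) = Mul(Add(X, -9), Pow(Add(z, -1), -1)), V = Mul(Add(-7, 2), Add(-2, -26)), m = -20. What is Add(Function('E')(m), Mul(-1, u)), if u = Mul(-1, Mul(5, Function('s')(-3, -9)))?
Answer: Rational(325, 2) ≈ 162.50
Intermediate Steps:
V = 140 (V = Mul(-5, -28) = 140)
Function('s')(z, X) = Mul(Pow(Add(-1, z), -1), Add(-9, X)) (Function('s')(z, X) = Mul(Add(-9, X), Pow(Add(-1, z), -1)) = Mul(Pow(Add(-1, z), -1), Add(-9, X)))
Function('E')(L) = 140
u = Rational(-45, 2) (u = Mul(-1, Mul(5, Mul(Pow(Add(-1, -3), -1), Add(-9, -9)))) = Mul(-1, Mul(5, Mul(Pow(-4, -1), -18))) = Mul(-1, Mul(5, Mul(Rational(-1, 4), -18))) = Mul(-1, Mul(5, Rational(9, 2))) = Mul(-1, Rational(45, 2)) = Rational(-45, 2) ≈ -22.500)
Add(Function('E')(m), Mul(-1, u)) = Add(140, Mul(-1, Rational(-45, 2))) = Add(140, Rational(45, 2)) = Rational(325, 2)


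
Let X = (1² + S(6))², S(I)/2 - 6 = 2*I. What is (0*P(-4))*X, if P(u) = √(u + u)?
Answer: 0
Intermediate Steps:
S(I) = 12 + 4*I (S(I) = 12 + 2*(2*I) = 12 + 4*I)
P(u) = √2*√u (P(u) = √(2*u) = √2*√u)
X = 1369 (X = (1² + (12 + 4*6))² = (1 + (12 + 24))² = (1 + 36)² = 37² = 1369)
(0*P(-4))*X = (0*(√2*√(-4)))*1369 = (0*(√2*(2*I)))*1369 = (0*(2*I*√2))*1369 = 0*1369 = 0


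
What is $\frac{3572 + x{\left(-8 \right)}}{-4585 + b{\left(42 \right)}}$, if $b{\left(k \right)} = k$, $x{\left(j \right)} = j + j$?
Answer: $- \frac{508}{649} \approx -0.78274$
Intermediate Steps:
$x{\left(j \right)} = 2 j$
$\frac{3572 + x{\left(-8 \right)}}{-4585 + b{\left(42 \right)}} = \frac{3572 + 2 \left(-8\right)}{-4585 + 42} = \frac{3572 - 16}{-4543} = 3556 \left(- \frac{1}{4543}\right) = - \frac{508}{649}$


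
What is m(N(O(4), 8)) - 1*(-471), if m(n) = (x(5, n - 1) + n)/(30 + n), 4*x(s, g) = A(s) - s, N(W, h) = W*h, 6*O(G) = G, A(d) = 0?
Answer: 199753/424 ≈ 471.12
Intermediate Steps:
O(G) = G/6
x(s, g) = -s/4 (x(s, g) = (0 - s)/4 = (-s)/4 = -s/4)
m(n) = (-5/4 + n)/(30 + n) (m(n) = (-1/4*5 + n)/(30 + n) = (-5/4 + n)/(30 + n))
m(N(O(4), 8)) - 1*(-471) = (-5/4 + ((1/6)*4)*8)/(30 + ((1/6)*4)*8) - 1*(-471) = (-5/4 + (2/3)*8)/(30 + (2/3)*8) + 471 = (-5/4 + 16/3)/(30 + 16/3) + 471 = (49/12)/(106/3) + 471 = (3/106)*(49/12) + 471 = 49/424 + 471 = 199753/424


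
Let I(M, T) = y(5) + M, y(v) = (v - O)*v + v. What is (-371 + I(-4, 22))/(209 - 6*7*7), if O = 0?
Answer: 69/17 ≈ 4.0588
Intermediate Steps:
y(v) = v + v² (y(v) = (v - 1*0)*v + v = (v + 0)*v + v = v*v + v = v² + v = v + v²)
I(M, T) = 30 + M (I(M, T) = 5*(1 + 5) + M = 5*6 + M = 30 + M)
(-371 + I(-4, 22))/(209 - 6*7*7) = (-371 + (30 - 4))/(209 - 6*7*7) = (-371 + 26)/(209 - 42*7) = -345/(209 - 294) = -345/(-85) = -345*(-1/85) = 69/17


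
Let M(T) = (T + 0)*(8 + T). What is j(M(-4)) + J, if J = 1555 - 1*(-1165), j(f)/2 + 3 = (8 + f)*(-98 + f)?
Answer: 4538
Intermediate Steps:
M(T) = T*(8 + T)
j(f) = -6 + 2*(-98 + f)*(8 + f) (j(f) = -6 + 2*((8 + f)*(-98 + f)) = -6 + 2*((-98 + f)*(8 + f)) = -6 + 2*(-98 + f)*(8 + f))
J = 2720 (J = 1555 + 1165 = 2720)
j(M(-4)) + J = (-1574 - (-720)*(8 - 4) + 2*(-4*(8 - 4))**2) + 2720 = (-1574 - (-720)*4 + 2*(-4*4)**2) + 2720 = (-1574 - 180*(-16) + 2*(-16)**2) + 2720 = (-1574 + 2880 + 2*256) + 2720 = (-1574 + 2880 + 512) + 2720 = 1818 + 2720 = 4538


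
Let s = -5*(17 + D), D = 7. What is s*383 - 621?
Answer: -46581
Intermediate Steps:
s = -120 (s = -5*(17 + 7) = -5*24 = -120)
s*383 - 621 = -120*383 - 621 = -45960 - 621 = -46581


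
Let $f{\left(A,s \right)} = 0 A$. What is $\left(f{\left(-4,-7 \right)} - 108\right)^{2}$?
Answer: $11664$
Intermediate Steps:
$f{\left(A,s \right)} = 0$
$\left(f{\left(-4,-7 \right)} - 108\right)^{2} = \left(0 - 108\right)^{2} = \left(-108\right)^{2} = 11664$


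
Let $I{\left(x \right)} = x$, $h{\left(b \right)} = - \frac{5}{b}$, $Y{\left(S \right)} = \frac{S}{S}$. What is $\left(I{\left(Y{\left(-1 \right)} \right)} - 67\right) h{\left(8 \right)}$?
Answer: $\frac{165}{4} \approx 41.25$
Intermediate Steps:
$Y{\left(S \right)} = 1$
$\left(I{\left(Y{\left(-1 \right)} \right)} - 67\right) h{\left(8 \right)} = \left(1 - 67\right) \left(- \frac{5}{8}\right) = - 66 \left(\left(-5\right) \frac{1}{8}\right) = \left(-66\right) \left(- \frac{5}{8}\right) = \frac{165}{4}$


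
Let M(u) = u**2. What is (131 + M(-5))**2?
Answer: 24336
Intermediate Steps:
(131 + M(-5))**2 = (131 + (-5)**2)**2 = (131 + 25)**2 = 156**2 = 24336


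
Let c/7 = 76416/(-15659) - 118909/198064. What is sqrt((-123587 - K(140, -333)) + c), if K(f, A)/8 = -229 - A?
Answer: I*sqrt(1527016289774405479681)/110767292 ≈ 352.79*I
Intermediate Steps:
K(f, A) = -1832 - 8*A (K(f, A) = 8*(-229 - A) = -1832 - 8*A)
c = -16997254655/443069168 (c = 7*(76416/(-15659) - 118909/198064) = 7*(76416*(-1/15659) - 118909*1/198064) = 7*(-76416/15659 - 118909/198064) = 7*(-16997254655/3101484176) = -16997254655/443069168 ≈ -38.363)
sqrt((-123587 - K(140, -333)) + c) = sqrt((-123587 - (-1832 - 8*(-333))) - 16997254655/443069168) = sqrt((-123587 - (-1832 + 2664)) - 16997254655/443069168) = sqrt((-123587 - 1*832) - 16997254655/443069168) = sqrt((-123587 - 832) - 16997254655/443069168) = sqrt(-124419 - 16997254655/443069168) = sqrt(-55143220068047/443069168) = I*sqrt(1527016289774405479681)/110767292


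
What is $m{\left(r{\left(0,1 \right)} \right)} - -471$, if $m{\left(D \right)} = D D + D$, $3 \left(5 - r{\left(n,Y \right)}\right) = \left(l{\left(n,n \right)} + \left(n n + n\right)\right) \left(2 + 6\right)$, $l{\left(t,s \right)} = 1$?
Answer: $\frac{4309}{9} \approx 478.78$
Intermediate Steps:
$r{\left(n,Y \right)} = \frac{7}{3} - \frac{8 n}{3} - \frac{8 n^{2}}{3}$ ($r{\left(n,Y \right)} = 5 - \frac{\left(1 + \left(n n + n\right)\right) \left(2 + 6\right)}{3} = 5 - \frac{\left(1 + \left(n^{2} + n\right)\right) 8}{3} = 5 - \frac{\left(1 + \left(n + n^{2}\right)\right) 8}{3} = 5 - \frac{\left(1 + n + n^{2}\right) 8}{3} = 5 - \frac{8 + 8 n + 8 n^{2}}{3} = 5 - \left(\frac{8}{3} + \frac{8 n}{3} + \frac{8 n^{2}}{3}\right) = \frac{7}{3} - \frac{8 n}{3} - \frac{8 n^{2}}{3}$)
$m{\left(D \right)} = D + D^{2}$ ($m{\left(D \right)} = D^{2} + D = D + D^{2}$)
$m{\left(r{\left(0,1 \right)} \right)} - -471 = \left(\frac{7}{3} - 0 - \frac{8 \cdot 0^{2}}{3}\right) \left(1 - \left(- \frac{7}{3} + \frac{8 \cdot 0^{2}}{3}\right)\right) - -471 = \left(\frac{7}{3} + 0 - 0\right) \left(1 + \left(\frac{7}{3} + 0 - 0\right)\right) + 471 = \left(\frac{7}{3} + 0 + 0\right) \left(1 + \left(\frac{7}{3} + 0 + 0\right)\right) + 471 = \frac{7 \left(1 + \frac{7}{3}\right)}{3} + 471 = \frac{7}{3} \cdot \frac{10}{3} + 471 = \frac{70}{9} + 471 = \frac{4309}{9}$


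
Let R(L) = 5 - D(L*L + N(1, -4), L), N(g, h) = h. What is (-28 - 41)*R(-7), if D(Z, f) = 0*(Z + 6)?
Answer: -345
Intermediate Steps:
D(Z, f) = 0 (D(Z, f) = 0*(6 + Z) = 0)
R(L) = 5 (R(L) = 5 - 1*0 = 5 + 0 = 5)
(-28 - 41)*R(-7) = (-28 - 41)*5 = -69*5 = -345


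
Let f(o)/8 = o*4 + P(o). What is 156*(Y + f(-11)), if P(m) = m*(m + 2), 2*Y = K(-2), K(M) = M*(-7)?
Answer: 69732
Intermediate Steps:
K(M) = -7*M
Y = 7 (Y = (-7*(-2))/2 = (½)*14 = 7)
P(m) = m*(2 + m)
f(o) = 32*o + 8*o*(2 + o) (f(o) = 8*(o*4 + o*(2 + o)) = 8*(4*o + o*(2 + o)) = 32*o + 8*o*(2 + o))
156*(Y + f(-11)) = 156*(7 + 8*(-11)*(6 - 11)) = 156*(7 + 8*(-11)*(-5)) = 156*(7 + 440) = 156*447 = 69732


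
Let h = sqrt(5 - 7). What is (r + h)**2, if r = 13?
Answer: (13 + I*sqrt(2))**2 ≈ 167.0 + 36.77*I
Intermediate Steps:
h = I*sqrt(2) (h = sqrt(-2) = I*sqrt(2) ≈ 1.4142*I)
(r + h)**2 = (13 + I*sqrt(2))**2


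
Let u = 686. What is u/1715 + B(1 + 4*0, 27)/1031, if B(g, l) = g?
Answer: 2067/5155 ≈ 0.40097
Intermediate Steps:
u/1715 + B(1 + 4*0, 27)/1031 = 686/1715 + (1 + 4*0)/1031 = 686*(1/1715) + (1 + 0)*(1/1031) = ⅖ + 1*(1/1031) = ⅖ + 1/1031 = 2067/5155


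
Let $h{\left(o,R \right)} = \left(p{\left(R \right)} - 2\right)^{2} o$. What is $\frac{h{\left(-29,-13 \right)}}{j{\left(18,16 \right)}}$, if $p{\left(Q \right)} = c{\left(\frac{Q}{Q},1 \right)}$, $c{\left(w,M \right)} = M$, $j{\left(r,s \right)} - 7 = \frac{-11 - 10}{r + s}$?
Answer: $- \frac{986}{217} \approx -4.5438$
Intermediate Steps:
$j{\left(r,s \right)} = 7 - \frac{21}{r + s}$ ($j{\left(r,s \right)} = 7 + \frac{-11 - 10}{r + s} = 7 - \frac{21}{r + s}$)
$p{\left(Q \right)} = 1$
$h{\left(o,R \right)} = o$ ($h{\left(o,R \right)} = \left(1 - 2\right)^{2} o = \left(-1\right)^{2} o = 1 o = o$)
$\frac{h{\left(-29,-13 \right)}}{j{\left(18,16 \right)}} = - \frac{29}{7 \frac{1}{18 + 16} \left(-3 + 18 + 16\right)} = - \frac{29}{7 \cdot \frac{1}{34} \cdot 31} = - \frac{29}{\frac{217}{34}} = \left(-29\right) \frac{34}{217} = - \frac{986}{217}$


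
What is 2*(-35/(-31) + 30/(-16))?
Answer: -185/124 ≈ -1.4919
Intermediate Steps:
2*(-35/(-31) + 30/(-16)) = 2*(-35*(-1/31) + 30*(-1/16)) = 2*(35/31 - 15/8) = 2*(-185/248) = -185/124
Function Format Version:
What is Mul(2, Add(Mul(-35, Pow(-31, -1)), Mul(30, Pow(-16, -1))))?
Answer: Rational(-185, 124) ≈ -1.4919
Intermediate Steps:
Mul(2, Add(Mul(-35, Pow(-31, -1)), Mul(30, Pow(-16, -1)))) = Mul(2, Add(Mul(-35, Rational(-1, 31)), Mul(30, Rational(-1, 16)))) = Mul(2, Add(Rational(35, 31), Rational(-15, 8))) = Mul(2, Rational(-185, 248)) = Rational(-185, 124)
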